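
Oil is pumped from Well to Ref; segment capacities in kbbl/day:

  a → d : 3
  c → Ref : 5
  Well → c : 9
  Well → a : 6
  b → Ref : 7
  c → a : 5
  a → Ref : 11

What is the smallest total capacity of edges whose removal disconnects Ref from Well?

Augment Well→a→Ref: bottleneck 6, flow now 6.
Augment Well→c→Ref: bottleneck 5, flow now 11.
Augment Well→c→a→Ref: bottleneck 4, flow now 15.
No augmenting path remains; maximum flow = 15.
By max-flow min-cut, the minimum cut capacity equals the max flow.
In the residual graph, reachable from Well: {Well}.
Min-cut edges: Well→a (6), Well→c (9); capacity 6 + 9 = 15.

15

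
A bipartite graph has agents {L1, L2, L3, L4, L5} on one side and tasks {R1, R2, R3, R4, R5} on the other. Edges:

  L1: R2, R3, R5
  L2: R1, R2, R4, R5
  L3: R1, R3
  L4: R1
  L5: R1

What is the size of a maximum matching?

4

Unit-capacity flow: source→left, listed edges, right→sink; max matching = max flow.
Augmenting path L1→R2 (+1); matched 1.
Augmenting path L2→R1 (+1); matched 2.
Augmenting path L3→R3 (+1); matched 3.
Augmenting path L4→R1→L2→R4 (+1); matched 4.
No augmenting path remains; maximum matching = 4.
König certificate: {L1, L2, L3, R1} is a vertex cover of size 4 (every listed pair touches it), so no matching can be larger.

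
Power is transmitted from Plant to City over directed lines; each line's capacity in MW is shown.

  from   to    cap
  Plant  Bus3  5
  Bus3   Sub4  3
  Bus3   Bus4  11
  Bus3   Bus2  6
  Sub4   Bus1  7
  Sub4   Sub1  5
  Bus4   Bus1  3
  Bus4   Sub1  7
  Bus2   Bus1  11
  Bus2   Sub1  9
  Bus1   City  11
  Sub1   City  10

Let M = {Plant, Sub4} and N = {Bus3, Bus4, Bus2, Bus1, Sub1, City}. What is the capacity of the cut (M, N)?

17

Edges leaving {Plant, Sub4}: Plant→Bus3 (5), Sub4→Bus1 (7), Sub4→Sub1 (5).
Cut capacity = 5 + 7 + 5 = 17.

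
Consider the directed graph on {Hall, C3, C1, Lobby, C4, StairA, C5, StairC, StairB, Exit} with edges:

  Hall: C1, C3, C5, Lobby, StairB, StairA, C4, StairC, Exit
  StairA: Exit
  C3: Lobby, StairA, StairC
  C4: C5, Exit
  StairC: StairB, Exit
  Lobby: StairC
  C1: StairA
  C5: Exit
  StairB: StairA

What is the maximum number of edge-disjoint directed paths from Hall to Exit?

Assign every edge capacity 1; by Menger, the answer equals the max flow.
Path Hall→Exit (+1); total 1.
Path Hall→C4→Exit (+1); total 2.
Path Hall→StairA→Exit (+1); total 3.
Path Hall→C5→Exit (+1); total 4.
Path Hall→StairC→Exit (+1); total 5.
No residual Hall→Exit path; max flow = 5.
Certifying cut of size 5: {Hall→C4, Hall→C5, Hall→Exit, StairA→Exit, StairC→Exit}.

5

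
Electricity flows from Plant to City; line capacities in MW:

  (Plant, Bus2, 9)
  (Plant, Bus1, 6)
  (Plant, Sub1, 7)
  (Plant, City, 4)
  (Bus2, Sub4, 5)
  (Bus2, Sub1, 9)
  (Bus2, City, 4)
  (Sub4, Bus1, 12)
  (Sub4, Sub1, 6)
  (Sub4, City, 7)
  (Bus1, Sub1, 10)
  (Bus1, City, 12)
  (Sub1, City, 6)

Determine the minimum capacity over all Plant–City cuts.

25

Augment Plant→City: bottleneck 4, flow now 4.
Augment Plant→Bus2→City: bottleneck 4, flow now 8.
Augment Plant→Bus1→City: bottleneck 6, flow now 14.
Augment Plant→Sub1→City: bottleneck 6, flow now 20.
Augment Plant→Bus2→Sub4→City: bottleneck 5, flow now 25.
No augmenting path remains; maximum flow = 25.
By max-flow min-cut, the minimum cut capacity equals the max flow.
In the residual graph, reachable from Plant: {Plant, Sub1}.
Min-cut edges: Plant→Bus2 (9), Plant→Bus1 (6), Plant→City (4), Sub1→City (6); capacity 9 + 6 + 4 + 6 = 25.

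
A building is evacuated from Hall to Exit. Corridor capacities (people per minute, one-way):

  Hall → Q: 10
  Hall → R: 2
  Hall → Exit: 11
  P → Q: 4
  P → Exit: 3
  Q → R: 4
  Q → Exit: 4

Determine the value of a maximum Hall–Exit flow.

Augment Hall→Exit: bottleneck 11, flow now 11.
Augment Hall→Q→Exit: bottleneck 4, flow now 15.
No augmenting path remains; maximum flow = 15.
In the residual graph, reachable from Hall: {Hall, Q, R}.
Min-cut edges: Hall→Exit (11), Q→Exit (4); capacity 11 + 4 = 15.
This cut is saturated, so no flow can exceed 15.

15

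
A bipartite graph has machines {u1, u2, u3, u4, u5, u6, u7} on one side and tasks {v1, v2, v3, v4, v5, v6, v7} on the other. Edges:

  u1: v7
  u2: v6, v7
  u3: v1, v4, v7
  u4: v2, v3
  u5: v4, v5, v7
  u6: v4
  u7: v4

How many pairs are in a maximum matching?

6

Unit-capacity flow: source→left, listed edges, right→sink; max matching = max flow.
Augmenting path u1→v7 (+1); matched 1.
Augmenting path u2→v6 (+1); matched 2.
Augmenting path u3→v1 (+1); matched 3.
Augmenting path u4→v2 (+1); matched 4.
Augmenting path u5→v4 (+1); matched 5.
Augmenting path u6→v4→u5→v5 (+1); matched 6.
No augmenting path remains; maximum matching = 6.
König certificate: {u1, u2, u3, u4, u5, v4} is a vertex cover of size 6 (every listed pair touches it), so no matching can be larger.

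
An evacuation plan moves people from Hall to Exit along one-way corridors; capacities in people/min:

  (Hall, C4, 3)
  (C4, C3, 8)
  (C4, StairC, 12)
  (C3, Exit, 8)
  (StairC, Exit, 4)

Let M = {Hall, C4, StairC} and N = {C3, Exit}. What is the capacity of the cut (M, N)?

Edges leaving {Hall, C4, StairC}: C4→C3 (8), StairC→Exit (4).
Cut capacity = 8 + 4 = 12.

12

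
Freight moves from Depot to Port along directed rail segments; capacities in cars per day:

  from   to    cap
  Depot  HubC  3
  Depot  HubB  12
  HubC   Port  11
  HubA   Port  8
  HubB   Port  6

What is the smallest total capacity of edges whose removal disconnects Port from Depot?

9

Augment Depot→HubC→Port: bottleneck 3, flow now 3.
Augment Depot→HubB→Port: bottleneck 6, flow now 9.
No augmenting path remains; maximum flow = 9.
By max-flow min-cut, the minimum cut capacity equals the max flow.
In the residual graph, reachable from Depot: {Depot, HubB}.
Min-cut edges: Depot→HubC (3), HubB→Port (6); capacity 3 + 6 = 9.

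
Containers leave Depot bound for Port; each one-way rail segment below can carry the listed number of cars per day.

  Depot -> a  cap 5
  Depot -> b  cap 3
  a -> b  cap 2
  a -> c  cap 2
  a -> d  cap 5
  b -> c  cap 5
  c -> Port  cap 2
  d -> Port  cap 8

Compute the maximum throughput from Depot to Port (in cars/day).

7

Augment Depot→a→c→Port: bottleneck 2, flow now 2.
Augment Depot→a→d→Port: bottleneck 3, flow now 5.
Augment Depot→b→c→a→d→Port: bottleneck 2, flow now 7. (uses reverse residual edge)
No augmenting path remains; maximum flow = 7.
In the residual graph, reachable from Depot: {Depot, b, c}.
Min-cut edges: Depot→a (5), c→Port (2); capacity 5 + 2 = 7.
This cut is saturated, so no flow can exceed 7.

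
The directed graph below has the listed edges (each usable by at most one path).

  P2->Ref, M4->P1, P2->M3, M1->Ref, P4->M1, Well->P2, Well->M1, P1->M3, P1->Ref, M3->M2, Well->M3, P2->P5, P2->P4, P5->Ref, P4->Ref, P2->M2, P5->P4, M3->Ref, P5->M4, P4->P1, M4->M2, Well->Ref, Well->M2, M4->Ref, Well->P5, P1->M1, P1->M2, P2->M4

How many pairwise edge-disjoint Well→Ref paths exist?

Assign every edge capacity 1; by Menger, the answer equals the max flow.
Path Well→Ref (+1); total 1.
Path Well→P2→Ref (+1); total 2.
Path Well→P5→Ref (+1); total 3.
Path Well→M3→Ref (+1); total 4.
Path Well→M1→Ref (+1); total 5.
No residual Well→Ref path; max flow = 5.
Certifying cut of size 5: {Well→M1, Well→M3, Well→P2, Well→P5, Well→Ref}.

5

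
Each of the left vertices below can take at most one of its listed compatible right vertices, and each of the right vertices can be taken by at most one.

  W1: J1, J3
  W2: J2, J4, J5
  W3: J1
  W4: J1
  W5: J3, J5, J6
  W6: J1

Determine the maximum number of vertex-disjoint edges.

4

Unit-capacity flow: source→left, listed edges, right→sink; max matching = max flow.
Augmenting path W1→J1 (+1); matched 1.
Augmenting path W2→J2 (+1); matched 2.
Augmenting path W5→J3 (+1); matched 3.
Augmenting path W3→J1→W1→J3→W5→J5 (+1); matched 4.
No augmenting path remains; maximum matching = 4.
König certificate: {W1, W2, W5, J1} is a vertex cover of size 4 (every listed pair touches it), so no matching can be larger.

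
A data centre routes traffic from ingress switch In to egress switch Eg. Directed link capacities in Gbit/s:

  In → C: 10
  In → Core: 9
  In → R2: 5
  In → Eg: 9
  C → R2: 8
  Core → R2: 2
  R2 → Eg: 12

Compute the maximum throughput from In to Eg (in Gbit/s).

Augment In→Eg: bottleneck 9, flow now 9.
Augment In→R2→Eg: bottleneck 5, flow now 14.
Augment In→C→R2→Eg: bottleneck 7, flow now 21.
No augmenting path remains; maximum flow = 21.
In the residual graph, reachable from In: {In, C, Core, R2}.
Min-cut edges: In→Eg (9), R2→Eg (12); capacity 9 + 12 = 21.
This cut is saturated, so no flow can exceed 21.

21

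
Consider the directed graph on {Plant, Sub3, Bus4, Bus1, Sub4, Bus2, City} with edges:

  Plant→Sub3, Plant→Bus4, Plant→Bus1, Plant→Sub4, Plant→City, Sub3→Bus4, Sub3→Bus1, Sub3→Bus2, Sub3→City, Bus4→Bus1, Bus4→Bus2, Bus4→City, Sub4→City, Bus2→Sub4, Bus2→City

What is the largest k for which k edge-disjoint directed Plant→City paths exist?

4

Assign every edge capacity 1; by Menger, the answer equals the max flow.
Path Plant→City (+1); total 1.
Path Plant→Sub3→City (+1); total 2.
Path Plant→Bus4→City (+1); total 3.
Path Plant→Sub4→City (+1); total 4.
No residual Plant→City path; max flow = 4.
Certifying cut of size 4: {Plant→Bus4, Plant→City, Plant→Sub3, Plant→Sub4}.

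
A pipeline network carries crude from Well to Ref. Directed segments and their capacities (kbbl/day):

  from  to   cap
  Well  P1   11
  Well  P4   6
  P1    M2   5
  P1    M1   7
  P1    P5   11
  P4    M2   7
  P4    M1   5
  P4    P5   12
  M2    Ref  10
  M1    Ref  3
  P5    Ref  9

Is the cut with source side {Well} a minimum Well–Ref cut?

Yes — it is a minimum cut (capacity 17).

Given cut capacity: 11 + 6 = 17.
Augment Well→P1→M2→Ref: bottleneck 5, flow now 5.
Augment Well→P1→M1→Ref: bottleneck 3, flow now 8.
Augment Well→P1→P5→Ref: bottleneck 3, flow now 11.
Augment Well→P4→M2→Ref: bottleneck 5, flow now 16.
Augment Well→P4→P5→Ref: bottleneck 1, flow now 17.
No augmenting path remains; maximum flow = 17.
Cut capacity 17 equals the max flow, so it is a minimum cut.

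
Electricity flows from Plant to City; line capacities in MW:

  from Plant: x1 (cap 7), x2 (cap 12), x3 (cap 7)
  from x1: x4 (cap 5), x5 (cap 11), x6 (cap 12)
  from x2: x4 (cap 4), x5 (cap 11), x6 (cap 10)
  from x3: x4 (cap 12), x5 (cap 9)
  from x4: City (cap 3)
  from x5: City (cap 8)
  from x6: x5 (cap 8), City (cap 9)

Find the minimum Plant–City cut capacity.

Augment Plant→x1→x4→City: bottleneck 3, flow now 3.
Augment Plant→x1→x5→City: bottleneck 4, flow now 7.
Augment Plant→x2→x5→City: bottleneck 4, flow now 11.
Augment Plant→x2→x6→City: bottleneck 8, flow now 19.
Augment Plant→x3→x4→x1→x6→City: bottleneck 1, flow now 20. (uses reverse residual edge)
No augmenting path remains; maximum flow = 20.
By max-flow min-cut, the minimum cut capacity equals the max flow.
In the residual graph, reachable from Plant: {Plant, x1, x2, x3, x4, x5, x6}.
Min-cut edges: x4→City (3), x5→City (8), x6→City (9); capacity 3 + 8 + 9 = 20.

20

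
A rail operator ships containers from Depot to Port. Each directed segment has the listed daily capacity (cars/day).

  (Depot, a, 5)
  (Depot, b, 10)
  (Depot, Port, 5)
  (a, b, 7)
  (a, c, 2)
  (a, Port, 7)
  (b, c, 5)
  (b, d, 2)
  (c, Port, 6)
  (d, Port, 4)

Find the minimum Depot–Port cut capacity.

17

Augment Depot→Port: bottleneck 5, flow now 5.
Augment Depot→a→Port: bottleneck 5, flow now 10.
Augment Depot→b→c→Port: bottleneck 5, flow now 15.
Augment Depot→b→d→Port: bottleneck 2, flow now 17.
No augmenting path remains; maximum flow = 17.
By max-flow min-cut, the minimum cut capacity equals the max flow.
In the residual graph, reachable from Depot: {Depot, b}.
Min-cut edges: Depot→a (5), Depot→Port (5), b→c (5), b→d (2); capacity 5 + 5 + 5 + 2 = 17.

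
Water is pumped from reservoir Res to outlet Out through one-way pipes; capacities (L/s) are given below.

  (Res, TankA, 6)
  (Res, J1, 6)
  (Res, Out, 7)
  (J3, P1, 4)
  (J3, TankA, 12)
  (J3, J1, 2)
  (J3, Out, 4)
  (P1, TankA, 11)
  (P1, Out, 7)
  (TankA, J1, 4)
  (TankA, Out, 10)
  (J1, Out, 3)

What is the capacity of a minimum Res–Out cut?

16

Augment Res→Out: bottleneck 7, flow now 7.
Augment Res→TankA→Out: bottleneck 6, flow now 13.
Augment Res→J1→Out: bottleneck 3, flow now 16.
No augmenting path remains; maximum flow = 16.
By max-flow min-cut, the minimum cut capacity equals the max flow.
In the residual graph, reachable from Res: {Res, J1}.
Min-cut edges: Res→TankA (6), Res→Out (7), J1→Out (3); capacity 6 + 7 + 3 = 16.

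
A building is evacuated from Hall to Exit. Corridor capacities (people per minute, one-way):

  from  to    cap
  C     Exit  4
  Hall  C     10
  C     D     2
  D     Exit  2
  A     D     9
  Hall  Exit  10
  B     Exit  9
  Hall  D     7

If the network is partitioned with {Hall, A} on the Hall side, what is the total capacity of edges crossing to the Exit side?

36

Edges leaving {Hall, A}: Hall→C (10), Hall→D (7), Hall→Exit (10), A→D (9).
Cut capacity = 10 + 7 + 10 + 9 = 36.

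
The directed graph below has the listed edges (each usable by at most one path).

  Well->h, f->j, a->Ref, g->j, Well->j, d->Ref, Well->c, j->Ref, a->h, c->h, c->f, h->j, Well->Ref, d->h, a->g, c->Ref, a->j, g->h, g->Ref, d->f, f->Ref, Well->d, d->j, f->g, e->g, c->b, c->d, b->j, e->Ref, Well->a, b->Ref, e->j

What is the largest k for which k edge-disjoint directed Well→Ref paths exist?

Assign every edge capacity 1; by Menger, the answer equals the max flow.
Path Well→Ref (+1); total 1.
Path Well→a→Ref (+1); total 2.
Path Well→c→Ref (+1); total 3.
Path Well→d→Ref (+1); total 4.
Path Well→j→Ref (+1); total 5.
No residual Well→Ref path; max flow = 5.
Certifying cut of size 5: {Well→Ref, Well→a, Well→c, Well→d, j→Ref}.

5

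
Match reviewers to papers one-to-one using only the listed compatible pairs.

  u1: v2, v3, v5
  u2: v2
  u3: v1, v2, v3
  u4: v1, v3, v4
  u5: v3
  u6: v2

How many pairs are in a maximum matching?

Unit-capacity flow: source→left, listed edges, right→sink; max matching = max flow.
Augmenting path u1→v2 (+1); matched 1.
Augmenting path u3→v1 (+1); matched 2.
Augmenting path u4→v3 (+1); matched 3.
Augmenting path u2→v2→u1→v5 (+1); matched 4.
Augmenting path u5→v3→u4→v4 (+1); matched 5.
No augmenting path remains; maximum matching = 5.
König certificate: {u1, u3, u4, u5, v2} is a vertex cover of size 5 (every listed pair touches it), so no matching can be larger.

5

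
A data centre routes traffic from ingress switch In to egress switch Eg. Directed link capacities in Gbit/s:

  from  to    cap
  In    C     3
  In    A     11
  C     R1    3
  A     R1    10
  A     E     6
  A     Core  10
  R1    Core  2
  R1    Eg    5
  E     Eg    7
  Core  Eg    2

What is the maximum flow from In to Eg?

Augment In→C→R1→Eg: bottleneck 3, flow now 3.
Augment In→A→R1→Eg: bottleneck 2, flow now 5.
Augment In→A→E→Eg: bottleneck 6, flow now 11.
Augment In→A→Core→Eg: bottleneck 2, flow now 13.
No augmenting path remains; maximum flow = 13.
In the residual graph, reachable from In: {In, C, A, R1, Core}.
Min-cut edges: A→E (6), R1→Eg (5), Core→Eg (2); capacity 6 + 5 + 2 = 13.
This cut is saturated, so no flow can exceed 13.

13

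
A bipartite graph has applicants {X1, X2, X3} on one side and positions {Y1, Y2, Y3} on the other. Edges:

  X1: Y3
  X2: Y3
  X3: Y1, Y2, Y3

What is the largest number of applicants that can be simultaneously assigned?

Unit-capacity flow: source→left, listed edges, right→sink; max matching = max flow.
Augmenting path X1→Y3 (+1); matched 1.
Augmenting path X3→Y1 (+1); matched 2.
No augmenting path remains; maximum matching = 2.
König certificate: {X3, Y3} is a vertex cover of size 2 (every listed pair touches it), so no matching can be larger.

2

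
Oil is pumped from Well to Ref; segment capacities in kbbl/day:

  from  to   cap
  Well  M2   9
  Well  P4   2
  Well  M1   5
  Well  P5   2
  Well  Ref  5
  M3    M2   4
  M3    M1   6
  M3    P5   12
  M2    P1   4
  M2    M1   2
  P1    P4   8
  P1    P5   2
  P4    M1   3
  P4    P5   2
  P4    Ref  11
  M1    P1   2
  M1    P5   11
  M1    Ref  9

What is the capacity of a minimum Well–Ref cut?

18

Augment Well→Ref: bottleneck 5, flow now 5.
Augment Well→P4→Ref: bottleneck 2, flow now 7.
Augment Well→M1→Ref: bottleneck 5, flow now 12.
Augment Well→M2→M1→Ref: bottleneck 2, flow now 14.
Augment Well→M2→P1→P4→Ref: bottleneck 4, flow now 18.
No augmenting path remains; maximum flow = 18.
By max-flow min-cut, the minimum cut capacity equals the max flow.
In the residual graph, reachable from Well: {Well, M2, P5}.
Min-cut edges: Well→P4 (2), Well→M1 (5), Well→Ref (5), M2→P1 (4), M2→M1 (2); capacity 2 + 5 + 5 + 4 + 2 = 18.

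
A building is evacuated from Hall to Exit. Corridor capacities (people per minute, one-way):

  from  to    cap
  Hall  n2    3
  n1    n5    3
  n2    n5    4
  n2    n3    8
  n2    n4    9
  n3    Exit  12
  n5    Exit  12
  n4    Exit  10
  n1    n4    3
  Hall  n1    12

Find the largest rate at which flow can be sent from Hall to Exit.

9

Augment Hall→n1→n4→Exit: bottleneck 3, flow now 3.
Augment Hall→n1→n5→Exit: bottleneck 3, flow now 6.
Augment Hall→n2→n3→Exit: bottleneck 3, flow now 9.
No augmenting path remains; maximum flow = 9.
In the residual graph, reachable from Hall: {Hall, n1}.
Min-cut edges: Hall→n2 (3), n1→n4 (3), n1→n5 (3); capacity 3 + 3 + 3 = 9.
This cut is saturated, so no flow can exceed 9.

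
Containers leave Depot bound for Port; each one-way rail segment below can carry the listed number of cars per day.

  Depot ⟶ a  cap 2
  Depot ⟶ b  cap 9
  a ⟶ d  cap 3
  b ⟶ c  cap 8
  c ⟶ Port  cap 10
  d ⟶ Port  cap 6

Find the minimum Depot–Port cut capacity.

Augment Depot→a→d→Port: bottleneck 2, flow now 2.
Augment Depot→b→c→Port: bottleneck 8, flow now 10.
No augmenting path remains; maximum flow = 10.
By max-flow min-cut, the minimum cut capacity equals the max flow.
In the residual graph, reachable from Depot: {Depot, b}.
Min-cut edges: Depot→a (2), b→c (8); capacity 2 + 8 = 10.

10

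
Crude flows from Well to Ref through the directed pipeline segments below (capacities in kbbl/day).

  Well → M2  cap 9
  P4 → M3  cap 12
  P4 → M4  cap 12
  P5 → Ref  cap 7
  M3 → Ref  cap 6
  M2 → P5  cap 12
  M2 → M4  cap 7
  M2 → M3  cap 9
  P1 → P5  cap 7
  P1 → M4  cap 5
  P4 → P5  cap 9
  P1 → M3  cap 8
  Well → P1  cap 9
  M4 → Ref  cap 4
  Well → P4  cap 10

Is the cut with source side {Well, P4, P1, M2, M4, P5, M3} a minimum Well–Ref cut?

Yes — it is a minimum cut (capacity 17).

Given cut capacity: 4 + 7 + 6 = 17.
Augment Well→P4→M4→Ref: bottleneck 4, flow now 4.
Augment Well→P4→P5→Ref: bottleneck 6, flow now 10.
Augment Well→P1→P5→Ref: bottleneck 1, flow now 11.
Augment Well→P1→M3→Ref: bottleneck 6, flow now 17.
No augmenting path remains; maximum flow = 17.
Cut capacity 17 equals the max flow, so it is a minimum cut.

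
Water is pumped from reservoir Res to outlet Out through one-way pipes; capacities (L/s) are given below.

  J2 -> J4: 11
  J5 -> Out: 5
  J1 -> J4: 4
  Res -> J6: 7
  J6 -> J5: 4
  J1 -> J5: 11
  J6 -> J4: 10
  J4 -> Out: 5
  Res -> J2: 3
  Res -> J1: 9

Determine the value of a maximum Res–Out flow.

Augment Res→J2→J4→Out: bottleneck 3, flow now 3.
Augment Res→J1→J4→Out: bottleneck 2, flow now 5.
Augment Res→J1→J5→Out: bottleneck 5, flow now 10.
No augmenting path remains; maximum flow = 10.
In the residual graph, reachable from Res: {Res, J2, J1, J6, J4, J5}.
Min-cut edges: J4→Out (5), J5→Out (5); capacity 5 + 5 = 10.
This cut is saturated, so no flow can exceed 10.

10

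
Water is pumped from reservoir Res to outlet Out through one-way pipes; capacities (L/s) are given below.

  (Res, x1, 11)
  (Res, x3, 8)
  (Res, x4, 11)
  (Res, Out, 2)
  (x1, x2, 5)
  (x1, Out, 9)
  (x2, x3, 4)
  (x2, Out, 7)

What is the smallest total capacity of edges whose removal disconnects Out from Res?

Augment Res→Out: bottleneck 2, flow now 2.
Augment Res→x1→Out: bottleneck 9, flow now 11.
Augment Res→x1→x2→Out: bottleneck 2, flow now 13.
No augmenting path remains; maximum flow = 13.
By max-flow min-cut, the minimum cut capacity equals the max flow.
In the residual graph, reachable from Res: {Res, x3, x4}.
Min-cut edges: Res→x1 (11), Res→Out (2); capacity 11 + 2 = 13.

13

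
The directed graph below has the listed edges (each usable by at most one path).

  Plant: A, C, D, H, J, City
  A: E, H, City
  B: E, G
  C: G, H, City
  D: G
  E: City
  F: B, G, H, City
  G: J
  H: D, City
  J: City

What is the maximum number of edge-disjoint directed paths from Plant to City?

5

Assign every edge capacity 1; by Menger, the answer equals the max flow.
Path Plant→City (+1); total 1.
Path Plant→A→City (+1); total 2.
Path Plant→C→City (+1); total 3.
Path Plant→H→City (+1); total 4.
Path Plant→J→City (+1); total 5.
No residual Plant→City path; max flow = 5.
Certifying cut of size 5: {J→City, Plant→A, Plant→C, Plant→City, Plant→H}.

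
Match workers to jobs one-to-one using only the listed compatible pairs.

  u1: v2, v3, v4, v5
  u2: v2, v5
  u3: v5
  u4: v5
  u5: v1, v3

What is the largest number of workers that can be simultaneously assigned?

4

Unit-capacity flow: source→left, listed edges, right→sink; max matching = max flow.
Augmenting path u1→v2 (+1); matched 1.
Augmenting path u2→v5 (+1); matched 2.
Augmenting path u5→v1 (+1); matched 3.
Augmenting path u3→v5→u2→v2→u1→v3 (+1); matched 4.
No augmenting path remains; maximum matching = 4.
König certificate: {u1, u2, u5, v5} is a vertex cover of size 4 (every listed pair touches it), so no matching can be larger.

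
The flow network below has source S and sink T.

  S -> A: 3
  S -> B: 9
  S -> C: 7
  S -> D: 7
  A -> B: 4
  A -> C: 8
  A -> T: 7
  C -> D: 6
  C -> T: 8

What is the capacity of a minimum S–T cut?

10

Augment S→A→T: bottleneck 3, flow now 3.
Augment S→C→T: bottleneck 7, flow now 10.
No augmenting path remains; maximum flow = 10.
By max-flow min-cut, the minimum cut capacity equals the max flow.
In the residual graph, reachable from S: {S, B, D}.
Min-cut edges: S→A (3), S→C (7); capacity 3 + 7 = 10.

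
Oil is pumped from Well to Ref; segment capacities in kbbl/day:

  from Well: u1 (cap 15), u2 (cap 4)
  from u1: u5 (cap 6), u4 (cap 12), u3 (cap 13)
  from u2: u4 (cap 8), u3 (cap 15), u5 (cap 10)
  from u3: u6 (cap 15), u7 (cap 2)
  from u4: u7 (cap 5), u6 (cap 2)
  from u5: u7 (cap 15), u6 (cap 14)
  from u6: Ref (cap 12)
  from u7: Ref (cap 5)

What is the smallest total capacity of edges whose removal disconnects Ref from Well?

Augment Well→u1→u3→u6→Ref: bottleneck 12, flow now 12.
Augment Well→u1→u3→u7→Ref: bottleneck 1, flow now 13.
Augment Well→u1→u4→u7→Ref: bottleneck 2, flow now 15.
Augment Well→u2→u3→u7→Ref: bottleneck 1, flow now 16.
Augment Well→u2→u4→u7→Ref: bottleneck 1, flow now 17.
No augmenting path remains; maximum flow = 17.
By max-flow min-cut, the minimum cut capacity equals the max flow.
In the residual graph, reachable from Well: {Well, u1, u2, u3, u4, u5, u6, u7}.
Min-cut edges: u6→Ref (12), u7→Ref (5); capacity 12 + 5 = 17.

17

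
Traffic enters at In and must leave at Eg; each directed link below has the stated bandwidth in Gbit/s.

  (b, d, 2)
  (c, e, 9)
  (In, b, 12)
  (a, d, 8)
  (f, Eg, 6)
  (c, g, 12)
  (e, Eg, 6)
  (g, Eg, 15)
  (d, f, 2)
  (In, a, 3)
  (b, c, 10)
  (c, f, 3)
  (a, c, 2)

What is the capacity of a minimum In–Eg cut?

14

Augment In→a→c→e→Eg: bottleneck 2, flow now 2.
Augment In→a→d→f→Eg: bottleneck 1, flow now 3.
Augment In→b→c→e→Eg: bottleneck 4, flow now 7.
Augment In→b→c→f→Eg: bottleneck 3, flow now 10.
Augment In→b→c→g→Eg: bottleneck 3, flow now 13.
Augment In→b→d→f→Eg: bottleneck 1, flow now 14.
No augmenting path remains; maximum flow = 14.
By max-flow min-cut, the minimum cut capacity equals the max flow.
In the residual graph, reachable from In: {In, a, b, d}.
Min-cut edges: a→c (2), b→c (10), d→f (2); capacity 2 + 10 + 2 = 14.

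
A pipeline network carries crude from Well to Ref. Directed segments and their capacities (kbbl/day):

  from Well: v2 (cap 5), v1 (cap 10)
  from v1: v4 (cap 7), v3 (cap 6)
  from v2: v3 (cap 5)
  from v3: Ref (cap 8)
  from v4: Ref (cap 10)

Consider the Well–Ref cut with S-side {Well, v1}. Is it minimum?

Given cut capacity: 5 + 6 + 7 = 18.
Augment Well→v1→v3→Ref: bottleneck 6, flow now 6.
Augment Well→v1→v4→Ref: bottleneck 4, flow now 10.
Augment Well→v2→v3→Ref: bottleneck 2, flow now 12.
Augment Well→v2→v3→v1→v4→Ref: bottleneck 3, flow now 15. (uses reverse residual edge)
No augmenting path remains; maximum flow = 15.
In the residual graph, reachable from Well: {Well}.
Min-cut edges: Well→v1 (10), Well→v2 (5); capacity 10 + 5 = 15.
Cut capacity 18 exceeds the max flow 15, so it is not minimum.

No — its capacity is 18, but the minimum cut has capacity 15.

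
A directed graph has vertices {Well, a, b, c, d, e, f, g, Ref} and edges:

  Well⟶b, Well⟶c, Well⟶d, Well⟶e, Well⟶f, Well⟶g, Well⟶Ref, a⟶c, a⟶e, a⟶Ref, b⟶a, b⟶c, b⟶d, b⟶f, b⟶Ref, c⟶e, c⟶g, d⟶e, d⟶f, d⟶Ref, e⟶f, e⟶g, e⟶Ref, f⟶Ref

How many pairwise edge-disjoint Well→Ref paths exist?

Assign every edge capacity 1; by Menger, the answer equals the max flow.
Path Well→Ref (+1); total 1.
Path Well→b→Ref (+1); total 2.
Path Well→d→Ref (+1); total 3.
Path Well→e→Ref (+1); total 4.
Path Well→f→Ref (+1); total 5.
No residual Well→Ref path; max flow = 5.
Certifying cut of size 5: {Well→Ref, Well→b, Well→d, e→Ref, f→Ref}.

5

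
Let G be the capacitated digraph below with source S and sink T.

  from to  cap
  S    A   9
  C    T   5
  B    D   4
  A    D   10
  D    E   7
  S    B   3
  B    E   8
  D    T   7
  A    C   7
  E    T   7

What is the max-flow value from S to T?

Augment S→A→C→T: bottleneck 5, flow now 5.
Augment S→A→D→T: bottleneck 4, flow now 9.
Augment S→B→D→T: bottleneck 3, flow now 12.
No augmenting path remains; maximum flow = 12.
In the residual graph, reachable from S: {S}.
Min-cut edges: S→A (9), S→B (3); capacity 9 + 3 = 12.
This cut is saturated, so no flow can exceed 12.

12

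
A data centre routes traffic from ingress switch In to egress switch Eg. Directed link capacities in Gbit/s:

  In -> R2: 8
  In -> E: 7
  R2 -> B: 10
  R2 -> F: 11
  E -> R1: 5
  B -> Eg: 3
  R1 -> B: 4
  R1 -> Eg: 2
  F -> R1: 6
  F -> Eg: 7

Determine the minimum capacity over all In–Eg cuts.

Augment In→R2→B→Eg: bottleneck 3, flow now 3.
Augment In→R2→F→Eg: bottleneck 5, flow now 8.
Augment In→E→R1→Eg: bottleneck 2, flow now 10.
Augment In→E→R1→B→R2→F→Eg: bottleneck 2, flow now 12. (uses reverse residual edge)
No augmenting path remains; maximum flow = 12.
By max-flow min-cut, the minimum cut capacity equals the max flow.
In the residual graph, reachable from In: {In, R2, E, B, R1, F}.
Min-cut edges: B→Eg (3), R1→Eg (2), F→Eg (7); capacity 3 + 2 + 7 = 12.

12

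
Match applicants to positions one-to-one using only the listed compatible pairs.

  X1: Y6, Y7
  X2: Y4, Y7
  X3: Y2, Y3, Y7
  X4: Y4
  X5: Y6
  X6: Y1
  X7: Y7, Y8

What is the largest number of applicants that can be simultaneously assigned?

6

Unit-capacity flow: source→left, listed edges, right→sink; max matching = max flow.
Augmenting path X1→Y6 (+1); matched 1.
Augmenting path X2→Y4 (+1); matched 2.
Augmenting path X3→Y2 (+1); matched 3.
Augmenting path X6→Y1 (+1); matched 4.
Augmenting path X7→Y7 (+1); matched 5.
Augmenting path X4→Y4→X2→Y7→X7→Y8 (+1); matched 6.
No augmenting path remains; maximum matching = 6.
König certificate: {X3, X6, X7, Y4, Y6, Y7} is a vertex cover of size 6 (every listed pair touches it), so no matching can be larger.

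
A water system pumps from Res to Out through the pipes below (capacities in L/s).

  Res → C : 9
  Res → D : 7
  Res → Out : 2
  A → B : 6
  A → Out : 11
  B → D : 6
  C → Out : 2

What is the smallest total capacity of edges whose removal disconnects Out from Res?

Augment Res→Out: bottleneck 2, flow now 2.
Augment Res→C→Out: bottleneck 2, flow now 4.
No augmenting path remains; maximum flow = 4.
By max-flow min-cut, the minimum cut capacity equals the max flow.
In the residual graph, reachable from Res: {Res, C, D}.
Min-cut edges: Res→Out (2), C→Out (2); capacity 2 + 2 = 4.

4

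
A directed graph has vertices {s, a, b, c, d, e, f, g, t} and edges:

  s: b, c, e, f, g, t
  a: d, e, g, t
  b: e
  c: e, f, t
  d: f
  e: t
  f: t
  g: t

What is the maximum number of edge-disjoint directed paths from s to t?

5

Assign every edge capacity 1; by Menger, the answer equals the max flow.
Path s→t (+1); total 1.
Path s→c→t (+1); total 2.
Path s→e→t (+1); total 3.
Path s→f→t (+1); total 4.
Path s→g→t (+1); total 5.
No residual s→t path; max flow = 5.
Certifying cut of size 5: {e→t, s→c, s→f, s→g, s→t}.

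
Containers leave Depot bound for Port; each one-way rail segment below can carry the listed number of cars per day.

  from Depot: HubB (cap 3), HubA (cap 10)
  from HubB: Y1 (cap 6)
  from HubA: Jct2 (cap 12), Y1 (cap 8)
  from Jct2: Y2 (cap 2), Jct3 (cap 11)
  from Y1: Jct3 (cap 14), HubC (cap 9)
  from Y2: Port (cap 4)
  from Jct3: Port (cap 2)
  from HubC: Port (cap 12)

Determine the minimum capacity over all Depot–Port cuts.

13

Augment Depot→HubB→Y1→Jct3→Port: bottleneck 2, flow now 2.
Augment Depot→HubB→Y1→HubC→Port: bottleneck 1, flow now 3.
Augment Depot→HubA→Jct2→Y2→Port: bottleneck 2, flow now 5.
Augment Depot→HubA→Y1→HubC→Port: bottleneck 8, flow now 13.
No augmenting path remains; maximum flow = 13.
By max-flow min-cut, the minimum cut capacity equals the max flow.
In the residual graph, reachable from Depot: {Depot}.
Min-cut edges: Depot→HubB (3), Depot→HubA (10); capacity 3 + 10 = 13.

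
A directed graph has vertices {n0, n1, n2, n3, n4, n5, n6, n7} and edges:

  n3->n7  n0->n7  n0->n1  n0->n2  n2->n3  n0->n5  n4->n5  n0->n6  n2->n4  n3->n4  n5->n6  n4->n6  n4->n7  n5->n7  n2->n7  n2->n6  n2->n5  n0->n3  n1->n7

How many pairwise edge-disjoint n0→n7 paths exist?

5

Assign every edge capacity 1; by Menger, the answer equals the max flow.
Path n0→n7 (+1); total 1.
Path n0→n1→n7 (+1); total 2.
Path n0→n2→n7 (+1); total 3.
Path n0→n3→n7 (+1); total 4.
Path n0→n5→n7 (+1); total 5.
No residual n0→n7 path; max flow = 5.
Certifying cut of size 5: {n0→n1, n0→n2, n0→n3, n0→n5, n0→n7}.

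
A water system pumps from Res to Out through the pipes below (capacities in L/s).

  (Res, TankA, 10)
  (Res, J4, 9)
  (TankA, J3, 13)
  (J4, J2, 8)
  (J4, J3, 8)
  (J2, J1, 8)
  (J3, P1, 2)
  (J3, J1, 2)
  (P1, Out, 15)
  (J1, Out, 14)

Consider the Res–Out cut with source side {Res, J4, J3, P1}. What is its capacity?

Edges leaving {Res, J4, J3, P1}: Res→TankA (10), J4→J2 (8), J3→J1 (2), P1→Out (15).
Cut capacity = 10 + 8 + 2 + 15 = 35.

35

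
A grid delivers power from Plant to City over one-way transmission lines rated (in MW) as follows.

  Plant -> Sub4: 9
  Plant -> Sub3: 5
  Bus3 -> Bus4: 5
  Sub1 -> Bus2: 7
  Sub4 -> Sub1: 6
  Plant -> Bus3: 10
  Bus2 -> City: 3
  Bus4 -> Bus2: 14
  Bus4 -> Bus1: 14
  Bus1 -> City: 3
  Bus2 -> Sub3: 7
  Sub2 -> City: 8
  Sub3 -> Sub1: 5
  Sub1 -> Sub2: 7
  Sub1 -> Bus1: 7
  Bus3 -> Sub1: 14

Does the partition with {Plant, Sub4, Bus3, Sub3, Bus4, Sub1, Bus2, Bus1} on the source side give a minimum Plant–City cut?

Yes — it is a minimum cut (capacity 13).

Given cut capacity: 7 + 3 + 3 = 13.
Augment Plant→Sub4→Sub1→Sub2→City: bottleneck 6, flow now 6.
Augment Plant→Bus3→Bus4→Bus2→City: bottleneck 3, flow now 9.
Augment Plant→Bus3→Bus4→Bus1→City: bottleneck 2, flow now 11.
Augment Plant→Bus3→Sub1→Sub2→City: bottleneck 1, flow now 12.
Augment Plant→Bus3→Sub1→Bus1→City: bottleneck 1, flow now 13.
No augmenting path remains; maximum flow = 13.
Cut capacity 13 equals the max flow, so it is a minimum cut.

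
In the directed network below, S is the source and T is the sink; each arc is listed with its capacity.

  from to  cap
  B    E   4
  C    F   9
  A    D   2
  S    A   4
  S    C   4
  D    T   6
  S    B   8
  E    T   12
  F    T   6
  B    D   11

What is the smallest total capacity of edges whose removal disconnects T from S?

Augment S→A→D→T: bottleneck 2, flow now 2.
Augment S→B→D→T: bottleneck 4, flow now 6.
Augment S→B→E→T: bottleneck 4, flow now 10.
Augment S→C→F→T: bottleneck 4, flow now 14.
No augmenting path remains; maximum flow = 14.
By max-flow min-cut, the minimum cut capacity equals the max flow.
In the residual graph, reachable from S: {S, A}.
Min-cut edges: S→B (8), S→C (4), A→D (2); capacity 8 + 4 + 2 = 14.

14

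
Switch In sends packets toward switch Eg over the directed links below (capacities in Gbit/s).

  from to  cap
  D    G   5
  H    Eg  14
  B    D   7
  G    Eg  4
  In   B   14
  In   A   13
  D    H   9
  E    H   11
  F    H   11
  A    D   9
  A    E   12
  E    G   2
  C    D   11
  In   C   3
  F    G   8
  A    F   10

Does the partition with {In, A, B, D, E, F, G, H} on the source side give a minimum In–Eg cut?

No — its capacity is 21, but the minimum cut has capacity 18.

Given cut capacity: 3 + 4 + 14 = 21.
Augment In→A→D→G→Eg: bottleneck 4, flow now 4.
Augment In→A→D→H→Eg: bottleneck 5, flow now 9.
Augment In→A→E→H→Eg: bottleneck 4, flow now 13.
Augment In→B→D→H→Eg: bottleneck 4, flow now 17.
Augment In→B→D→A→E→H→Eg: bottleneck 1, flow now 18. (uses reverse residual edge)
No augmenting path remains; maximum flow = 18.
In the residual graph, reachable from In: {In, A, B, C, D, E, F, G, H}.
Min-cut edges: G→Eg (4), H→Eg (14); capacity 4 + 14 = 18.
Cut capacity 21 exceeds the max flow 18, so it is not minimum.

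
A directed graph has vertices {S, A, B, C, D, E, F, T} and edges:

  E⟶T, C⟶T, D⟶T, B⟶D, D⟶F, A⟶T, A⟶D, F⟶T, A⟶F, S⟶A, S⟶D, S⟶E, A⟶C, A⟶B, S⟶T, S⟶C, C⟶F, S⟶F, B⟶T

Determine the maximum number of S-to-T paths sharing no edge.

Assign every edge capacity 1; by Menger, the answer equals the max flow.
Path S→T (+1); total 1.
Path S→A→T (+1); total 2.
Path S→C→T (+1); total 3.
Path S→D→T (+1); total 4.
Path S→E→T (+1); total 5.
Path S→F→T (+1); total 6.
No residual S→T path; max flow = 6.
Certifying cut of size 6: {S→A, S→C, S→D, S→E, S→F, S→T}.

6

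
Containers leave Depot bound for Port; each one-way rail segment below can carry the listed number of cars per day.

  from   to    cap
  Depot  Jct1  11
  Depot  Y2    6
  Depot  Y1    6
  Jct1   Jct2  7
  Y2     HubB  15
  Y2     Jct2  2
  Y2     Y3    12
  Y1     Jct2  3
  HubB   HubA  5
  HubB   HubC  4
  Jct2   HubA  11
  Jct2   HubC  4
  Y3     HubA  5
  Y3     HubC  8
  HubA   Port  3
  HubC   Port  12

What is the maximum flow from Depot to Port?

Augment Depot→Jct1→Jct2→HubA→Port: bottleneck 3, flow now 3.
Augment Depot→Jct1→Jct2→HubC→Port: bottleneck 4, flow now 7.
Augment Depot→Y2→HubB→HubC→Port: bottleneck 4, flow now 11.
Augment Depot→Y2→Y3→HubC→Port: bottleneck 2, flow now 13.
No augmenting path remains; maximum flow = 13.
In the residual graph, reachable from Depot: {Depot, Jct1, Y1, Jct2, HubA}.
Min-cut edges: Depot→Y2 (6), Jct2→HubC (4), HubA→Port (3); capacity 6 + 4 + 3 = 13.
This cut is saturated, so no flow can exceed 13.

13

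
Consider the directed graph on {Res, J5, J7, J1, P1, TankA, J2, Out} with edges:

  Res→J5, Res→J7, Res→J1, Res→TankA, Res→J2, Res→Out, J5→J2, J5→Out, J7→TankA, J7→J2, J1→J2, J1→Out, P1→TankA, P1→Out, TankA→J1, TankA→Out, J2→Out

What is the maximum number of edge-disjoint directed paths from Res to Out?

5

Assign every edge capacity 1; by Menger, the answer equals the max flow.
Path Res→Out (+1); total 1.
Path Res→J5→Out (+1); total 2.
Path Res→J1→Out (+1); total 3.
Path Res→TankA→Out (+1); total 4.
Path Res→J2→Out (+1); total 5.
No residual Res→Out path; max flow = 5.
Certifying cut of size 5: {J1→Out, J2→Out, Res→J5, Res→Out, TankA→Out}.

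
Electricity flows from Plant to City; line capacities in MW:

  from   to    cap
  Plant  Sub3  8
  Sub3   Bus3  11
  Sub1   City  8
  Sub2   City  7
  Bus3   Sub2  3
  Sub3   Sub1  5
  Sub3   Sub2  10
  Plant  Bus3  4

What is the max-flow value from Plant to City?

11

Augment Plant→Sub3→Sub1→City: bottleneck 5, flow now 5.
Augment Plant→Sub3→Sub2→City: bottleneck 3, flow now 8.
Augment Plant→Bus3→Sub2→City: bottleneck 3, flow now 11.
No augmenting path remains; maximum flow = 11.
In the residual graph, reachable from Plant: {Plant, Bus3}.
Min-cut edges: Plant→Sub3 (8), Bus3→Sub2 (3); capacity 8 + 3 = 11.
This cut is saturated, so no flow can exceed 11.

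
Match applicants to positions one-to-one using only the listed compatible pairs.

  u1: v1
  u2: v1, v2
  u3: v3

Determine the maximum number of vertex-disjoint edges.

Unit-capacity flow: source→left, listed edges, right→sink; max matching = max flow.
Augmenting path u1→v1 (+1); matched 1.
Augmenting path u2→v2 (+1); matched 2.
Augmenting path u3→v3 (+1); matched 3.
No augmenting path remains; maximum matching = 3.
König certificate: {u1, u2, u3} is a vertex cover of size 3 (every listed pair touches it), so no matching can be larger.

3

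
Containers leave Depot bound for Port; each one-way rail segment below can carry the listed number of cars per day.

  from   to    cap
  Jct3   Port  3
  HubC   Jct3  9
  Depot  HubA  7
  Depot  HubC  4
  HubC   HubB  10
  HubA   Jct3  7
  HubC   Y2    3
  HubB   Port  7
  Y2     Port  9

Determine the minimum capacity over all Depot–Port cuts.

7

Augment Depot→HubC→Jct3→Port: bottleneck 3, flow now 3.
Augment Depot→HubC→Y2→Port: bottleneck 1, flow now 4.
Augment Depot→HubA→Jct3→HubC→Y2→Port: bottleneck 2, flow now 6. (uses reverse residual edge)
Augment Depot→HubA→Jct3→HubC→HubB→Port: bottleneck 1, flow now 7. (uses reverse residual edge)
No augmenting path remains; maximum flow = 7.
By max-flow min-cut, the minimum cut capacity equals the max flow.
In the residual graph, reachable from Depot: {Depot, HubA, Jct3}.
Min-cut edges: Depot→HubC (4), Jct3→Port (3); capacity 4 + 3 = 7.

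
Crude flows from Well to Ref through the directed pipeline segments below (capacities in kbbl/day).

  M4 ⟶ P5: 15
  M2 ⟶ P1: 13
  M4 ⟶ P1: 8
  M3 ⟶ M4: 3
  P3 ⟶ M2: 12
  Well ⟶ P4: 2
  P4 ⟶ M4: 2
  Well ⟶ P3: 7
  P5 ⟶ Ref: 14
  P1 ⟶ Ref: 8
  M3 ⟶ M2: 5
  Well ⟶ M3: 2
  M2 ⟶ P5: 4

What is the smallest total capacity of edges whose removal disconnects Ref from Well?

11

Augment Well→M3→M2→P5→Ref: bottleneck 2, flow now 2.
Augment Well→P3→M2→P5→Ref: bottleneck 2, flow now 4.
Augment Well→P3→M2→P1→Ref: bottleneck 5, flow now 9.
Augment Well→P4→M4→P5→Ref: bottleneck 2, flow now 11.
No augmenting path remains; maximum flow = 11.
By max-flow min-cut, the minimum cut capacity equals the max flow.
In the residual graph, reachable from Well: {Well}.
Min-cut edges: Well→M3 (2), Well→P3 (7), Well→P4 (2); capacity 2 + 7 + 2 = 11.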